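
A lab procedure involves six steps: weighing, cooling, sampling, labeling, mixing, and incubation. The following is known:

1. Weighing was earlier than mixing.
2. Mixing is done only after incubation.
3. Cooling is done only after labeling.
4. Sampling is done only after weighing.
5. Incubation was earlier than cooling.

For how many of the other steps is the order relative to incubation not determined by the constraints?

Forced after incubation: cooling and mixing.
That leaves labeling, sampling, and weighing with no forced order relative to incubation — 3.

3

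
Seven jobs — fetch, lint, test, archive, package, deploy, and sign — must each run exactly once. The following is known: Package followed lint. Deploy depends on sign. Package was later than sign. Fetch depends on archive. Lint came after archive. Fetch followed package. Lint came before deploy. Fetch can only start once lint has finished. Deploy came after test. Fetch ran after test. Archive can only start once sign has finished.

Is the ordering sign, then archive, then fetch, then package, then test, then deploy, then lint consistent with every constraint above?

The constraints require lint before deploy, but in the proposed sequence deploy appears ahead of lint. That one violation is enough.

no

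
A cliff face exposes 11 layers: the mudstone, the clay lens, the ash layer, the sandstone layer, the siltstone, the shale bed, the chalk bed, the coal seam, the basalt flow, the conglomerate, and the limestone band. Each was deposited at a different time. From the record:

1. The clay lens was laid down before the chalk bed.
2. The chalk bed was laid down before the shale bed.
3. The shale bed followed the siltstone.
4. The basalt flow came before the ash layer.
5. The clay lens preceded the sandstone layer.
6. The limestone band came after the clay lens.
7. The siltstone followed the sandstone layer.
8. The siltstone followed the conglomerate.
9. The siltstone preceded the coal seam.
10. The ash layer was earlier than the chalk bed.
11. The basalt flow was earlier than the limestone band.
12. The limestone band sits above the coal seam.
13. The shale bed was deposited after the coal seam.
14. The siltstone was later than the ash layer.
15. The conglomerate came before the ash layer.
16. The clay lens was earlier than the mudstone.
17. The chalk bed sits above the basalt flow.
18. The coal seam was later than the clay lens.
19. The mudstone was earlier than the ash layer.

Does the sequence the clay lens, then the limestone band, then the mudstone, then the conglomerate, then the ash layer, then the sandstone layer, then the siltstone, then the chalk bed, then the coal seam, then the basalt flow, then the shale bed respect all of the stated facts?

The constraints require the basalt flow before the limestone band, but in the proposed sequence the limestone band appears ahead of the basalt flow. That one violation is enough.

no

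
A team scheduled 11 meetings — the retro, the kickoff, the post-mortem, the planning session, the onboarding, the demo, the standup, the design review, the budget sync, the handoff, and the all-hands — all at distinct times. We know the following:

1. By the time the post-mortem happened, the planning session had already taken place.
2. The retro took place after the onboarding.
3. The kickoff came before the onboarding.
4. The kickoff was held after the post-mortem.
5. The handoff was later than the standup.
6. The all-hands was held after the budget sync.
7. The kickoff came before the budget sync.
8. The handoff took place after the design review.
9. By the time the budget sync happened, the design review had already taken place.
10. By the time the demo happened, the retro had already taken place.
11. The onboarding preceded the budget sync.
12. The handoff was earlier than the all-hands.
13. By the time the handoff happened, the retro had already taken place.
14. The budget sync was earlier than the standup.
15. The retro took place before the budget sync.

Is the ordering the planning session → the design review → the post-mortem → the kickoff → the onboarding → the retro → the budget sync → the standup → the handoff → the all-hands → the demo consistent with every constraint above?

yes

Check each stated constraint against the proposed order — e.g. the retro is ahead of the demo; the design review is ahead of the handoff. Every pair is in the required order; nothing is violated.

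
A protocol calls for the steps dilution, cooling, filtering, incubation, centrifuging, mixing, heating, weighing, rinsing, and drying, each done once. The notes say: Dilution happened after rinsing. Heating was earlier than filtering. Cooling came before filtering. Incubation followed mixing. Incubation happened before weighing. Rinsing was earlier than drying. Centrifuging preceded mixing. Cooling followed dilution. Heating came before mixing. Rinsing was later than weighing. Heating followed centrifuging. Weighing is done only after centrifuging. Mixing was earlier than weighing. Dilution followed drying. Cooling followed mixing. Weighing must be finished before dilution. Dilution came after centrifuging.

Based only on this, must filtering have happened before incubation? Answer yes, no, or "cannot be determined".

no

Tracing the constraints gives incubation → weighing → dilution → cooling → filtering, so incubation must come before filtering.
That means filtering cannot be before incubation.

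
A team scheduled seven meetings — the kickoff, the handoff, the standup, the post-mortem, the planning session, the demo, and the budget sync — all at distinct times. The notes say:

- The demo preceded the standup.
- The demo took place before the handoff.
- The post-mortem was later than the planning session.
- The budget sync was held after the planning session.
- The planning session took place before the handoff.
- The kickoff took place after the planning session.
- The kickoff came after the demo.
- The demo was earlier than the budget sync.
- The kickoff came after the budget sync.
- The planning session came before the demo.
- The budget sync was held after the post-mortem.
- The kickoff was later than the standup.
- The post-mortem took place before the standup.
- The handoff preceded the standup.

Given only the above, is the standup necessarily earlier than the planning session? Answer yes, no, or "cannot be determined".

no

Tracing the constraints gives the planning session → the post-mortem → the standup, so the planning session must come before the standup.
That means the standup cannot be before the planning session.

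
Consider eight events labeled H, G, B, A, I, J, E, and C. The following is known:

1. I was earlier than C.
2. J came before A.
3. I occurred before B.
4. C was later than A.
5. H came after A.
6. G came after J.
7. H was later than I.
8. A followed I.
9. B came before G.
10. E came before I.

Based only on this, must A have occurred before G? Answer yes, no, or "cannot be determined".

cannot be determined

No chain of stated constraints runs from A to G, and none runs from G to A either.
So the relative order of A and G is not fixed by the given facts.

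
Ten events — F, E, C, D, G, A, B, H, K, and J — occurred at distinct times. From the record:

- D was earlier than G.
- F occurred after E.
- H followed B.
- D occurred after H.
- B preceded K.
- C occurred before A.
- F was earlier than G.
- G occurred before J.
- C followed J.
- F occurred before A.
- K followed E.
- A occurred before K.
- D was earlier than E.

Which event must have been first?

B has a chain of constraints placing it before every other event, so B must be first.

B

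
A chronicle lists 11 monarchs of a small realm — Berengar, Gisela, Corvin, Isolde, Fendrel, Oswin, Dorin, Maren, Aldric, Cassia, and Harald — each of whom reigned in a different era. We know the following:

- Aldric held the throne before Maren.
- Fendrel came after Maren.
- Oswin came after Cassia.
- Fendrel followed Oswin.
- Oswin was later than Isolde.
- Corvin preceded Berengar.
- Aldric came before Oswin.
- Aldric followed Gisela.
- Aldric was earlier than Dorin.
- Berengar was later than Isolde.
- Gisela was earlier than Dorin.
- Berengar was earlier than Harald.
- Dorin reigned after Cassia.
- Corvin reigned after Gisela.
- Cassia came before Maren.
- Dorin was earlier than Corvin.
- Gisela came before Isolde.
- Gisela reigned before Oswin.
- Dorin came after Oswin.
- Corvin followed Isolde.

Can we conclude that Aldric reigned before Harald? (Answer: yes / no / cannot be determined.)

yes

Chain the constraints: Aldric → Dorin → Corvin → Berengar → Harald. Each link is directly stated, so Aldric comes before Harald.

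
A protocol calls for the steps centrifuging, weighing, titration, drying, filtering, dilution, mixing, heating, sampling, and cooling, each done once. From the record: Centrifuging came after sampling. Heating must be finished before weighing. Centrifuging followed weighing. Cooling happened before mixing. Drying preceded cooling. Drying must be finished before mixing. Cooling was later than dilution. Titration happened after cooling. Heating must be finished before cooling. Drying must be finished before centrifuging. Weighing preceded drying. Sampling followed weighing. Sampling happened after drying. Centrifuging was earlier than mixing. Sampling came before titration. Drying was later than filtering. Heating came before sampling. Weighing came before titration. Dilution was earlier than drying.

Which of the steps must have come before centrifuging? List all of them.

dilution, drying, filtering, heating, sampling, weighing

Directly stated before centrifuging: drying, sampling, and weighing.
Dilution reaches centrifuging via dilution → drying → centrifuging.
Filtering reaches centrifuging via filtering → drying → centrifuging.
Heating reaches centrifuging via heating → sampling → centrifuging.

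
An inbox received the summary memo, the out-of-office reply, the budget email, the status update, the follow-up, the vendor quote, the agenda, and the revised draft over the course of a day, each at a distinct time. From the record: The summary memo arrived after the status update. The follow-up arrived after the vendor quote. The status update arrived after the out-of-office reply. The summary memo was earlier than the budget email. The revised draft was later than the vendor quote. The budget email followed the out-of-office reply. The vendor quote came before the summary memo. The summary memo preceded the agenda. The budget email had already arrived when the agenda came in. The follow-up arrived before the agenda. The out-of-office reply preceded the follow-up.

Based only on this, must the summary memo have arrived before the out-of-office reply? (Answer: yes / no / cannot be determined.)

Tracing the constraints gives the out-of-office reply → the status update → the summary memo, so the out-of-office reply must come before the summary memo.
That means the summary memo cannot be before the out-of-office reply.

no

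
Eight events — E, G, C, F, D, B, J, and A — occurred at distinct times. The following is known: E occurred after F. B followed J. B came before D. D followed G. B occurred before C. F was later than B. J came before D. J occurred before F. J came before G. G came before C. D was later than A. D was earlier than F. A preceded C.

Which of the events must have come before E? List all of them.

Directly stated before E: F.
A reaches E via A → D → F → E.
B reaches E via B → F → E.
D reaches E via D → F → E.
Likewise G and J each reach E by chaining the stated constraints.

A, B, D, F, G, J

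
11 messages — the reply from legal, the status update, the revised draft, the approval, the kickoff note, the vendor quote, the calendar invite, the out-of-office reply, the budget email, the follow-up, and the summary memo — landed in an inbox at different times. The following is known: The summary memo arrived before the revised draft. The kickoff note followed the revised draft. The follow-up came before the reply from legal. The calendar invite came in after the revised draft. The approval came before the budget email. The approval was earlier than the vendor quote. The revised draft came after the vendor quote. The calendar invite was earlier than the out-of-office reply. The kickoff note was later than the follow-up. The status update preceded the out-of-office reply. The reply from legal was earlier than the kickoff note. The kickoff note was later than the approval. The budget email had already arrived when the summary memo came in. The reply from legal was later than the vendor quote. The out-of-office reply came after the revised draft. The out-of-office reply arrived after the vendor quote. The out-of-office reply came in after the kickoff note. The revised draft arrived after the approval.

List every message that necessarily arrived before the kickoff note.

Directly stated before the kickoff note: the approval, the follow-up, the reply from legal, and the revised draft.
The budget email reaches the kickoff note via the budget email → the summary memo → the revised draft → the kickoff note.
The summary memo reaches the kickoff note via the summary memo → the revised draft → the kickoff note.
The vendor quote reaches the kickoff note via the vendor quote → the reply from legal → the kickoff note.
No chain forces the out-of-office reply (or any of the others) ahead of the kickoff note.

the approval, the budget email, the follow-up, the reply from legal, the revised draft, the summary memo, the vendor quote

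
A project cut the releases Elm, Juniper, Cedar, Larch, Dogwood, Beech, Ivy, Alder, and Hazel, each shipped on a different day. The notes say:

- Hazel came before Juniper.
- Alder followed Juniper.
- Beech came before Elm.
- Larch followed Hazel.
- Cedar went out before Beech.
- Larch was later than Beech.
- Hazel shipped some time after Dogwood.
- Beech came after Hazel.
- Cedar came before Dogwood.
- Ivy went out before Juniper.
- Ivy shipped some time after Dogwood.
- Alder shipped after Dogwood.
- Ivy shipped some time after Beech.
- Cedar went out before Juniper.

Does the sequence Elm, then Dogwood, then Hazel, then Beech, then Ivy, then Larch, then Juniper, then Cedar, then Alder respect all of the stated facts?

The constraints require Cedar before Juniper, but in the proposed sequence Juniper appears ahead of Cedar. That one violation is enough.

no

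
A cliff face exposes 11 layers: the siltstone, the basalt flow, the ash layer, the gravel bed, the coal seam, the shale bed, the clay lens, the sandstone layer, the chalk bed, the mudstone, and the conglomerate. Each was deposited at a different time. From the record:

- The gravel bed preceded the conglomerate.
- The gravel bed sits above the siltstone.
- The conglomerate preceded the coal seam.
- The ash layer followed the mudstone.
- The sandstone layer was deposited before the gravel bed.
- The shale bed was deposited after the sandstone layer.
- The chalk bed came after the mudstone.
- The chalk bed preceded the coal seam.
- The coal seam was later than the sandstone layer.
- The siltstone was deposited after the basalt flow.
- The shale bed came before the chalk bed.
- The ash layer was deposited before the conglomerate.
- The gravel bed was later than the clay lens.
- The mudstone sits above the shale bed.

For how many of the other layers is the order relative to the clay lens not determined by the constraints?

Forced after the clay lens: the coal seam, the conglomerate, and the gravel bed.
That leaves the ash layer, the basalt flow, the chalk bed, the mudstone, the sandstone layer, the shale bed, and the siltstone with no forced order relative to the clay lens — 7.

7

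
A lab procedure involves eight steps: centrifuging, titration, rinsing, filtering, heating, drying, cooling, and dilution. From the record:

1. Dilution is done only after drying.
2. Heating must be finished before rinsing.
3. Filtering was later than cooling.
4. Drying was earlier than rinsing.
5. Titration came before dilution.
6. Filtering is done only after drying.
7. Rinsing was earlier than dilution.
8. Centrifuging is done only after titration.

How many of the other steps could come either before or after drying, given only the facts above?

4

Forced after drying: dilution, filtering, and rinsing.
That leaves centrifuging, cooling, heating, and titration with no forced order relative to drying — 4.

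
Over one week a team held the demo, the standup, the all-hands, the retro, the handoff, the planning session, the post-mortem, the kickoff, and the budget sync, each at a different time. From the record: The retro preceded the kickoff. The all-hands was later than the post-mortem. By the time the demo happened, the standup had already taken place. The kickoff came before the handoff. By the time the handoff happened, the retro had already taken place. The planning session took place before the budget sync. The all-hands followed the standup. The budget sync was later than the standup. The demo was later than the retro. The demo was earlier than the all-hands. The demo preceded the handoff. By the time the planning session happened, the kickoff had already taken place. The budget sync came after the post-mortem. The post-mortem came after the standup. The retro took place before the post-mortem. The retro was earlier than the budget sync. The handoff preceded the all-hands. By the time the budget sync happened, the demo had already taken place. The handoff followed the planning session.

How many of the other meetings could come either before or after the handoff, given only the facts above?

2

Forced before the handoff: the demo, the kickoff, the planning session, the retro, and the standup; forced after the handoff: the all-hands.
That leaves the budget sync and the post-mortem with no forced order relative to the handoff — 2.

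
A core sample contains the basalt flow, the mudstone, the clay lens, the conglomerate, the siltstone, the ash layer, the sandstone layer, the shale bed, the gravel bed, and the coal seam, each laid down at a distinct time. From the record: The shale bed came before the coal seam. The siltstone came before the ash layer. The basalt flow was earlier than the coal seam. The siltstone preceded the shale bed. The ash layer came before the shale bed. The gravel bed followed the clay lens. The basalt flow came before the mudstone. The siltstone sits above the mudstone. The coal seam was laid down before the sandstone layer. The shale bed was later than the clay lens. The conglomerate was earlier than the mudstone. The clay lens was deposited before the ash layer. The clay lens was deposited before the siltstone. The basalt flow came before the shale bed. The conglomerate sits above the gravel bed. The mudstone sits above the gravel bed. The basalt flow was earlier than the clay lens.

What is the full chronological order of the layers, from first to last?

the basalt flow, the clay lens, the gravel bed, the conglomerate, the mudstone, the siltstone, the ash layer, the shale bed, the coal seam, the sandstone layer

The constraints fix every adjacent pair, so only one ordering works:
the basalt flow → the clay lens → the gravel bed → the conglomerate → the mudstone → the siltstone → the ash layer → the shale bed → the coal seam → the sandstone layer.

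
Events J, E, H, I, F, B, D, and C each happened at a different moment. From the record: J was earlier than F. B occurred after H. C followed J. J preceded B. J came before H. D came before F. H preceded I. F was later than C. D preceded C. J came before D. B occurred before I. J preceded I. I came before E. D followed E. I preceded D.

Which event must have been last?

F

Every other event has a chain of constraints placing it before F, so F is last.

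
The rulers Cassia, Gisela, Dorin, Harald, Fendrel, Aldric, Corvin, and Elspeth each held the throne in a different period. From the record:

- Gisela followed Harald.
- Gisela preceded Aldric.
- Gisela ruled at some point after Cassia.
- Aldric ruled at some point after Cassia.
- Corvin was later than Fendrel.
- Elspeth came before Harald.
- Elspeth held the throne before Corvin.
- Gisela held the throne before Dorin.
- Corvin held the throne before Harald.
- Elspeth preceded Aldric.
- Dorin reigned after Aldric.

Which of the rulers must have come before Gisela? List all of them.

Cassia, Corvin, Elspeth, Fendrel, Harald

Directly stated before Gisela: Cassia and Harald.
Corvin reaches Gisela via Corvin → Harald → Gisela.
Elspeth reaches Gisela via Elspeth → Harald → Gisela.
Fendrel reaches Gisela via Fendrel → Corvin → Harald → Gisela.
No chain forces Aldric (or any of the others) ahead of Gisela.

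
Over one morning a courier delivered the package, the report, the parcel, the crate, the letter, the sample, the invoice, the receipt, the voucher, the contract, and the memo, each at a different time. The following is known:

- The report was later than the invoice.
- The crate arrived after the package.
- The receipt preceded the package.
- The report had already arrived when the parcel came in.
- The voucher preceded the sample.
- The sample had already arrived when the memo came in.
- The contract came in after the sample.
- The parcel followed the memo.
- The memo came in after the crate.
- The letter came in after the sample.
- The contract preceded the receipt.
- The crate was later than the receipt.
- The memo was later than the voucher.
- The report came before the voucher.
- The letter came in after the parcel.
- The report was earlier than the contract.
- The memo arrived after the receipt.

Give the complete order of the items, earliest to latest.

The constraints fix every adjacent pair, so only one ordering works:
the invoice → the report → the voucher → the sample → the contract → the receipt → the package → the crate → the memo → the parcel → the letter.

the invoice, the report, the voucher, the sample, the contract, the receipt, the package, the crate, the memo, the parcel, the letter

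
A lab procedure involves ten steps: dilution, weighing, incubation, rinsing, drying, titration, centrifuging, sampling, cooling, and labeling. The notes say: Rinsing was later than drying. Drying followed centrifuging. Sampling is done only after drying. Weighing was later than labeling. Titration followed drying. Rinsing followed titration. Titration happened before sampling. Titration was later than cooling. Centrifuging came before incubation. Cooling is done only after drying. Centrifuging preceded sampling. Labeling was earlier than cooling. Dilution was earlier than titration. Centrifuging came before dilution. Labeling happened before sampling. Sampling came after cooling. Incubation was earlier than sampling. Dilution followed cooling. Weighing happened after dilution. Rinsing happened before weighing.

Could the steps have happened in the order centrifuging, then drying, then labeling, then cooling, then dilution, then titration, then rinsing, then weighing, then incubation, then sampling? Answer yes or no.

yes

Check each stated constraint against the proposed order — e.g. drying is ahead of sampling; centrifuging is ahead of sampling. Every pair is in the required order; nothing is violated.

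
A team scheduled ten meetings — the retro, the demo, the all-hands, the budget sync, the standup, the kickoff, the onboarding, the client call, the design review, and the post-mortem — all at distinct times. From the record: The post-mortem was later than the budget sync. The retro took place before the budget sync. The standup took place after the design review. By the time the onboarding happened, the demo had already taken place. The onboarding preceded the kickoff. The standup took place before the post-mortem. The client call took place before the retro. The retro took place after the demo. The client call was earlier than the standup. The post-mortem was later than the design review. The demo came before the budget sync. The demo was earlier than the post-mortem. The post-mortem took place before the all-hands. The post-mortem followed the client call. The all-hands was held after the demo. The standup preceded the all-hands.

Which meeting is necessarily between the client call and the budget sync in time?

the retro

Tracing the constraints gives the client call → the retro → the budget sync, so the retro sits after the client call and before the budget sync.
No other meeting is forced both after the client call and before the budget sync.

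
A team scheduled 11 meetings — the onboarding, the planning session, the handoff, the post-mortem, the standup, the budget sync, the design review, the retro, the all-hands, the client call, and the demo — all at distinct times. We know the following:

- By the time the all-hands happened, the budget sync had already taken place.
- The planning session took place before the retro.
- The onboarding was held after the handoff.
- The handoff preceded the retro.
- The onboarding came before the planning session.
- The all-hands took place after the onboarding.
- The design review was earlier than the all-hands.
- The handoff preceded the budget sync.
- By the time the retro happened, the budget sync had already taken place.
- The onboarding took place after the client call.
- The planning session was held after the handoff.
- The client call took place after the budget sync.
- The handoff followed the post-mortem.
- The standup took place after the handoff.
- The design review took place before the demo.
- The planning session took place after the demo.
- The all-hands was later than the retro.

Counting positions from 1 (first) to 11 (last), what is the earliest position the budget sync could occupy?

The handoff and the post-mortem must both come before the budget sync — 2 forced predecessors.
Nothing else is forced ahead of the budget sync, so its earliest slot is position 2 + 1 = 3.

3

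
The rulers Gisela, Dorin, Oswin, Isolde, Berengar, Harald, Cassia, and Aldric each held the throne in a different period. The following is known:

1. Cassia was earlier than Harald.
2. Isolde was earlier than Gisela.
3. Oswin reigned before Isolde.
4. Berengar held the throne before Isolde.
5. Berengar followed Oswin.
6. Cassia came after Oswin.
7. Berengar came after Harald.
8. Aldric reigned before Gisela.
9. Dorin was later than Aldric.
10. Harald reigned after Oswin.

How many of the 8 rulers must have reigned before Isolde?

4

Directly stated before Isolde: Berengar and Oswin.
Cassia reaches Isolde via Cassia → Harald → Berengar → Isolde.
Harald reaches Isolde via Harald → Berengar → Isolde.
No chain forces Aldric (or any of the others) ahead of Isolde.
That's Berengar, Cassia, Harald, and Oswin — 4 in all.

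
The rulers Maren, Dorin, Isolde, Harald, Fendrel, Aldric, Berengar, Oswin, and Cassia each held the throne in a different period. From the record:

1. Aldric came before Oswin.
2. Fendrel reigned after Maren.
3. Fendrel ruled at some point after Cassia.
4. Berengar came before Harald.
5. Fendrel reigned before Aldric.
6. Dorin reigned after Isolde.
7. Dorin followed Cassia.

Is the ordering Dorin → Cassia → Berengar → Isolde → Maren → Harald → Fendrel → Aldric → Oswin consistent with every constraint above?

The constraints require Isolde before Dorin, but in the proposed sequence Dorin appears ahead of Isolde. That one violation is enough.

no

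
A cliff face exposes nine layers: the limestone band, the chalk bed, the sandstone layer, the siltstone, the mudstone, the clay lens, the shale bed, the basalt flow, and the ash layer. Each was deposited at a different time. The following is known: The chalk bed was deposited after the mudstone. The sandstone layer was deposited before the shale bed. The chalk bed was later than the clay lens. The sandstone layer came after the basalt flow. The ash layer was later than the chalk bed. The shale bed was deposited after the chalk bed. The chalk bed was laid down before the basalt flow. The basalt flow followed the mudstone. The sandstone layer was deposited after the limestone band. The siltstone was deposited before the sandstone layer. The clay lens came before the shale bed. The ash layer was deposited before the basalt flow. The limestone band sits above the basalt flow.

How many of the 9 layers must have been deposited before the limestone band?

5

Directly stated before the limestone band: the basalt flow.
The ash layer reaches the limestone band via the ash layer → the basalt flow → the limestone band.
The chalk bed reaches the limestone band via the chalk bed → the basalt flow → the limestone band.
The clay lens reaches the limestone band via the clay lens → the chalk bed → the basalt flow → the limestone band.
Likewise the mudstone reaches the limestone band by chaining the stated constraints.
No chain forces the shale bed (or any of the others) ahead of the limestone band.
That's the ash layer, the basalt flow, the chalk bed, the clay lens, and the mudstone — 5 in all.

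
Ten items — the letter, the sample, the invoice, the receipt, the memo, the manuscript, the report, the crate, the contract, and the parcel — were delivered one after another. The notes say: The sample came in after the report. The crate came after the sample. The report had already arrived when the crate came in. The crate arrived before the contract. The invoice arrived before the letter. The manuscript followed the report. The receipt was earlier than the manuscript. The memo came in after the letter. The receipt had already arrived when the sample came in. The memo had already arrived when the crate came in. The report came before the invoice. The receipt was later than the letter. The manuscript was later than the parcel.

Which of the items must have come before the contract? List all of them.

the crate, the invoice, the letter, the memo, the receipt, the report, the sample

Directly stated before the contract: the crate.
The invoice reaches the contract via the invoice → the letter → the memo → the crate → the contract.
The letter reaches the contract via the letter → the memo → the crate → the contract.
The memo reaches the contract via the memo → the crate → the contract.
Likewise the receipt, the report, and the sample each reach the contract by chaining the stated constraints.
No chain forces the manuscript (or any of the others) ahead of the contract.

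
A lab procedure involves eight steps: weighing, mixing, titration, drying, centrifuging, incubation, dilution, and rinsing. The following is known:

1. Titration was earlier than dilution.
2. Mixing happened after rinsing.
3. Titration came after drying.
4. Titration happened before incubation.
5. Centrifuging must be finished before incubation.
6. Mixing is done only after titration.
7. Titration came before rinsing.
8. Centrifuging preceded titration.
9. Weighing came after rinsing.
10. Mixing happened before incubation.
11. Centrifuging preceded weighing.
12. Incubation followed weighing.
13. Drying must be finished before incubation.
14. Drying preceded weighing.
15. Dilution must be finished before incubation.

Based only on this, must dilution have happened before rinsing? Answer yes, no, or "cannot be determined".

No chain of stated constraints runs from dilution to rinsing, and none runs from rinsing to dilution either.
So the relative order of dilution and rinsing is not fixed by the given facts.

cannot be determined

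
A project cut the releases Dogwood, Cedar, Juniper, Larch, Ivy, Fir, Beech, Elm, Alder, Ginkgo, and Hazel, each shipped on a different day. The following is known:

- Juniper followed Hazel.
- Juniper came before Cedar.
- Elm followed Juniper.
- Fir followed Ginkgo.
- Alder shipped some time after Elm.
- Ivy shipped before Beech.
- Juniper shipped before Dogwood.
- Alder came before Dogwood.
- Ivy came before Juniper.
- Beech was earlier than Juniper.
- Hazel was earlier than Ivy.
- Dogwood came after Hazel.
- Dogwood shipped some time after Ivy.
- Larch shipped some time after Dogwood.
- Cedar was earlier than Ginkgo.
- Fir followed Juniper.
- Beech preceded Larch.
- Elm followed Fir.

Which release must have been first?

Hazel has a chain of constraints placing it before every other release, so Hazel must be first.

Hazel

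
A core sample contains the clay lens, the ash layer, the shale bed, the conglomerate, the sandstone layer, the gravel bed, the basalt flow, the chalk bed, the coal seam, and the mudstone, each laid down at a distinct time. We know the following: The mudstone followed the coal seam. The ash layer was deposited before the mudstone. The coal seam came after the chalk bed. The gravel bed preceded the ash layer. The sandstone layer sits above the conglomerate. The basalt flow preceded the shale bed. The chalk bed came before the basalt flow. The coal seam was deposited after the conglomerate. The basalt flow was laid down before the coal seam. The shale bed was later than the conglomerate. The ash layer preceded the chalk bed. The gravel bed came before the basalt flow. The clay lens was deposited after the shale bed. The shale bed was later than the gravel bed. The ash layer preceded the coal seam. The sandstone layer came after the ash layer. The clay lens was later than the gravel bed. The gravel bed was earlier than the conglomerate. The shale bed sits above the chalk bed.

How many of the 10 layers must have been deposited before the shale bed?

Directly stated before the shale bed: the basalt flow, the chalk bed, the conglomerate, and the gravel bed.
The ash layer reaches the shale bed via the ash layer → the chalk bed → the shale bed.
That's the ash layer, the basalt flow, the chalk bed, the conglomerate, and the gravel bed — 5 in all.

5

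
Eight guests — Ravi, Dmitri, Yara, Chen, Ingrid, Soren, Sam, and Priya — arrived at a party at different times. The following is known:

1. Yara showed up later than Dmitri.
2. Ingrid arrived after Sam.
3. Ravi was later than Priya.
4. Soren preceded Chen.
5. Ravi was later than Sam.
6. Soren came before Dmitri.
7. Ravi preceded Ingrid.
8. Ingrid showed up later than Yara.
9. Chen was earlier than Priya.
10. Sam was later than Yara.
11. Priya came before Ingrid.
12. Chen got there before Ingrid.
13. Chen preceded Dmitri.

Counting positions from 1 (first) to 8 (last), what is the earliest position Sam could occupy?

Chen, Dmitri, Soren, and Yara must all come before Sam — 4 forced predecessors.
Nothing else is forced ahead of Sam, so their earliest slot is position 4 + 1 = 5.

5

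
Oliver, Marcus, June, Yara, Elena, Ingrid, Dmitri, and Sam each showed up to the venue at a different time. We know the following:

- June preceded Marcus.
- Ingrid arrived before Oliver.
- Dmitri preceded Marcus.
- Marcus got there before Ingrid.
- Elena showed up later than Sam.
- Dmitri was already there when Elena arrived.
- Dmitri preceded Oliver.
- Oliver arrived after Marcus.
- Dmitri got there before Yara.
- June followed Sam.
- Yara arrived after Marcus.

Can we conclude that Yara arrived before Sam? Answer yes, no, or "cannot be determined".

no

Tracing the constraints gives Sam → June → Marcus → Yara, so Sam must come before Yara.
That means Yara cannot be before Sam.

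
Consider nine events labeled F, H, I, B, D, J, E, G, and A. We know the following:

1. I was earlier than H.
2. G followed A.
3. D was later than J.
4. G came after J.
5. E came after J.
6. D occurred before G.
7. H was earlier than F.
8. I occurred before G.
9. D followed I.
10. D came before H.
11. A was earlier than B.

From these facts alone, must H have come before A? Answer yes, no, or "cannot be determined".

No chain of stated constraints runs from H to A, and none runs from A to H either.
So the relative order of H and A is not fixed by the given facts.

cannot be determined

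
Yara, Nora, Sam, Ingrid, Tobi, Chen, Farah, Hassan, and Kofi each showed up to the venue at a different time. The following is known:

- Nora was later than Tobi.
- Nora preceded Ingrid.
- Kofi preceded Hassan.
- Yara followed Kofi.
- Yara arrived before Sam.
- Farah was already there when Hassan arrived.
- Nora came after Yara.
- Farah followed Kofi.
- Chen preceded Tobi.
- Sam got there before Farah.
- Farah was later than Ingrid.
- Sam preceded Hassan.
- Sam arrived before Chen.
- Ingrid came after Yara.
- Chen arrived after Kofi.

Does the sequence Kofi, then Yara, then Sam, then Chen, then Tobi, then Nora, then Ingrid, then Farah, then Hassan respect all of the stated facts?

yes

Check each stated constraint against the proposed order — e.g. Kofi is ahead of Farah; Kofi is ahead of Hassan. Every pair is in the required order; nothing is violated.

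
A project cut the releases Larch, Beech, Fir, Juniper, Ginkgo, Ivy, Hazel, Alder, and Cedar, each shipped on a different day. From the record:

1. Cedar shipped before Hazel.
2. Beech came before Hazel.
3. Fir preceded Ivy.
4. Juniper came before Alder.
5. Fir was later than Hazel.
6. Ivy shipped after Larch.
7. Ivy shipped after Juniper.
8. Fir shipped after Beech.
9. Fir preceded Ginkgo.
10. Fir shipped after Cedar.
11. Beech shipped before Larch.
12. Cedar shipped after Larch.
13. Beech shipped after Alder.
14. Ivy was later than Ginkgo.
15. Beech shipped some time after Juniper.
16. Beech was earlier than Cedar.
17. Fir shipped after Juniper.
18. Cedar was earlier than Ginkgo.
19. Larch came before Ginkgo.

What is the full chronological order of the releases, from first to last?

The constraints fix every adjacent pair, so only one ordering works:
Juniper → Alder → Beech → Larch → Cedar → Hazel → Fir → Ginkgo → Ivy.

Juniper, Alder, Beech, Larch, Cedar, Hazel, Fir, Ginkgo, Ivy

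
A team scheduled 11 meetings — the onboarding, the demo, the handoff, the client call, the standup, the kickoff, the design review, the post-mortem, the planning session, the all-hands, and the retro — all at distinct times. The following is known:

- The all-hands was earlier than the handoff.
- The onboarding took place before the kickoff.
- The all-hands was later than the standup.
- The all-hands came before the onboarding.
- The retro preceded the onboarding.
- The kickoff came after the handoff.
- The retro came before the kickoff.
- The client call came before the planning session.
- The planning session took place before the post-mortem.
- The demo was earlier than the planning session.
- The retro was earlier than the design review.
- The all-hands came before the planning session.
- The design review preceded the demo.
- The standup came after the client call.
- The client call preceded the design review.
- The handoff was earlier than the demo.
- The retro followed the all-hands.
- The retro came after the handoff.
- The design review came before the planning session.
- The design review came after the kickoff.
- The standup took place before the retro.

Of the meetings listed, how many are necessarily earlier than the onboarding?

5

Directly stated before the onboarding: the all-hands and the retro.
The client call reaches the onboarding via the client call → the standup → the all-hands → the onboarding.
The handoff reaches the onboarding via the handoff → the retro → the onboarding.
The standup reaches the onboarding via the standup → the all-hands → the onboarding.
No chain forces the demo (or any of the others) ahead of the onboarding.
That's the all-hands, the client call, the handoff, the retro, and the standup — 5 in all.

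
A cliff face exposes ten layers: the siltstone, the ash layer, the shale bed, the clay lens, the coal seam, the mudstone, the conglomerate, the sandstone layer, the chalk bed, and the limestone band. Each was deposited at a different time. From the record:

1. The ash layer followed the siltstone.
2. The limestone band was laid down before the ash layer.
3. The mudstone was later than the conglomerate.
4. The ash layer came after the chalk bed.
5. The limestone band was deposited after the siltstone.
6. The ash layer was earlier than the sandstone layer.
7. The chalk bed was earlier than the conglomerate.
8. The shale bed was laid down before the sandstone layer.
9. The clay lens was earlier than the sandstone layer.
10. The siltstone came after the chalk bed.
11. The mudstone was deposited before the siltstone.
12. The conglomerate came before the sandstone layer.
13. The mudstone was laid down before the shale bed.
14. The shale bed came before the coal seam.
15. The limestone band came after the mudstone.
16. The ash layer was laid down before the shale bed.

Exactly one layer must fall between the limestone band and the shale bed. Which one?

the ash layer

Tracing the constraints gives the limestone band → the ash layer → the shale bed, so the ash layer sits after the limestone band and before the shale bed.
No other layer is forced both after the limestone band and before the shale bed.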